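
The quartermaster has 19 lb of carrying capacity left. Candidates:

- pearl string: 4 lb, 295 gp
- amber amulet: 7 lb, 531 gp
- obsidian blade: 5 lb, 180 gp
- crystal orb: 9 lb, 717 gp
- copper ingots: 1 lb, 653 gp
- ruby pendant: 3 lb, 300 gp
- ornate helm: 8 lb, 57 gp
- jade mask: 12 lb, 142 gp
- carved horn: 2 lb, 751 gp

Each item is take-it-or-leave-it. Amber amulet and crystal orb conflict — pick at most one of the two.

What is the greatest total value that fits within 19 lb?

2716

Ranking by ratio (value/lb): copper ingots 653.00, carved horn 375.50, ruby pendant 100.00, crystal orb 79.67.
Taking pearl string + crystal orb + copper ingots + ruby pendant + carved horn: 19 lb used, 2716 in value.
An exhaustive check of the 512 subsets confirms 2716.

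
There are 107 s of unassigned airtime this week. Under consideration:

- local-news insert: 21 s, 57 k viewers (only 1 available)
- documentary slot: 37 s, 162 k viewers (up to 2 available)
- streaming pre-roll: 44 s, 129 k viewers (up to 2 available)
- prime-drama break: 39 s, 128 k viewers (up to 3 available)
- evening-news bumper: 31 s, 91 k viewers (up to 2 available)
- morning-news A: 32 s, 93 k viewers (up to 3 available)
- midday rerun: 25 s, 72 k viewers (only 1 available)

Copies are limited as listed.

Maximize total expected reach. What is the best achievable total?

417

A density-first pass picks 2×documentary slot + evening-news bumper — 415 at 105 s.
Dropping evening-news bumper frees 31 s; slotting in morning-news A (32 s) lifts the total to 417 at 106 s.
That's the maximum — no swap from here does better than 417.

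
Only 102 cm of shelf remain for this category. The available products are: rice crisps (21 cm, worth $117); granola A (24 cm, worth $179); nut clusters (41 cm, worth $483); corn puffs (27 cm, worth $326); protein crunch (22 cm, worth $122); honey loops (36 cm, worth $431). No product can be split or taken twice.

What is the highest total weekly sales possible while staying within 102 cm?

1093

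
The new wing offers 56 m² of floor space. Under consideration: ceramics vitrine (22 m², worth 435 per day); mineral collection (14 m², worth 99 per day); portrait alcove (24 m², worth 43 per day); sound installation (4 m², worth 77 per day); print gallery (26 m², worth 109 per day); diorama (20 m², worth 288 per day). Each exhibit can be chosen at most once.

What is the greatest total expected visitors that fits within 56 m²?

Density check — ceramics vitrine 19.77, sound installation 19.25, diorama 14.40 are the best per m².
A density-first pass picks ceramics vitrine + sound installation + diorama — 800 at 46 m².
Replace sound installation with mineral collection: the trade gains 22 net, giving 822 at 56 m².
Runner-up ceramics vitrine + sound installation + diorama tops out at 800.

822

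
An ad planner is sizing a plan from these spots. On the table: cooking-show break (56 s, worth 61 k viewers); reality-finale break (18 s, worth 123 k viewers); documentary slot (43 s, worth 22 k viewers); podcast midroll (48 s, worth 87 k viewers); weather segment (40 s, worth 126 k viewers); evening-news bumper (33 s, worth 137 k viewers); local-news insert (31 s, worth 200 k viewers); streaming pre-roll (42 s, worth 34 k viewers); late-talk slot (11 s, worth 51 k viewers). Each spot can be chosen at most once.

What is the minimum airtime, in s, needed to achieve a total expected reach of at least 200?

31

Minimise s subject to total expected reach ≥ 200.
local-news insert reaches 200 using 31 s.
No combination under 31 s hits 200.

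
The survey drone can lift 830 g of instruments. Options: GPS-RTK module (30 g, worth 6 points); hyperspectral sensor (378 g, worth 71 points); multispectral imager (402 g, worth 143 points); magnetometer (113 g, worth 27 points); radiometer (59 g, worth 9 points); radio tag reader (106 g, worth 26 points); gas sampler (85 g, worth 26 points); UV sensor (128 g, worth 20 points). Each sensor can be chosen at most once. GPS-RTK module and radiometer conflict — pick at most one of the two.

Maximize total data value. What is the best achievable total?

231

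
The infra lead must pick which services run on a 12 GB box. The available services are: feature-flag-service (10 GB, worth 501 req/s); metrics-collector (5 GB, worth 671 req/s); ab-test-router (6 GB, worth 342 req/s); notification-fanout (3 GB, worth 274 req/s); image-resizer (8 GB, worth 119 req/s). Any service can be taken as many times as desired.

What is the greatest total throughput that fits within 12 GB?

Best packing: 2×metrics-collector — 10 GB, 1342 total.

1342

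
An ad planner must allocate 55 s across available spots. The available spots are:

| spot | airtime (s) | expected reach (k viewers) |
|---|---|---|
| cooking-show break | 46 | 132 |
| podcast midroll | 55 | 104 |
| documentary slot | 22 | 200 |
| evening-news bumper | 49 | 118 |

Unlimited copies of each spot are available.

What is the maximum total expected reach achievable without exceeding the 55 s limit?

2×documentary slot uses 44 of the 55 s and totals 400.

400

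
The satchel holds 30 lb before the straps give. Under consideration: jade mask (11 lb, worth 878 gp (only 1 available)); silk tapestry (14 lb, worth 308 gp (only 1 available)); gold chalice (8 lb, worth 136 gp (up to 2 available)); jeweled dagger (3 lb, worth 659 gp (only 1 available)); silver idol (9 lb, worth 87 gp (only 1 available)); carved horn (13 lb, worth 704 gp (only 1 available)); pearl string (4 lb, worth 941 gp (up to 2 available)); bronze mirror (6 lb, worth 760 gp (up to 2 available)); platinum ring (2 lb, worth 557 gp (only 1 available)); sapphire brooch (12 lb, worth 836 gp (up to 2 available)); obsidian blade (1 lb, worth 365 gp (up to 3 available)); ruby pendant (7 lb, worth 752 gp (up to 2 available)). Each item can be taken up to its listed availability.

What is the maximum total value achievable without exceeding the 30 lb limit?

5713

By value per lb: obsidian blade 365.00, platinum ring 278.50, pearl string 235.25, jeweled dagger 219.67 lead.
The ratio ordering already packs tightly: jeweled dagger + 2×pearl string + 2×bronze mirror + platinum ring + 3×obsidian blade, 28 lb, 5713.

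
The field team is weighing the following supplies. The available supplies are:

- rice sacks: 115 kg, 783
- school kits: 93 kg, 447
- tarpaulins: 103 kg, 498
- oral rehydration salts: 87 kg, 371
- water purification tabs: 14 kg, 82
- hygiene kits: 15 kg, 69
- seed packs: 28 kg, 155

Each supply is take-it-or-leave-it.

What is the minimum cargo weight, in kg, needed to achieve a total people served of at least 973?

157

Look for the lowest-cargo combination reaching 973.
rice sacks + water purification tabs + seed packs reaches 1020 using 157 kg.
Below 157 kg the best achievable stays under 973.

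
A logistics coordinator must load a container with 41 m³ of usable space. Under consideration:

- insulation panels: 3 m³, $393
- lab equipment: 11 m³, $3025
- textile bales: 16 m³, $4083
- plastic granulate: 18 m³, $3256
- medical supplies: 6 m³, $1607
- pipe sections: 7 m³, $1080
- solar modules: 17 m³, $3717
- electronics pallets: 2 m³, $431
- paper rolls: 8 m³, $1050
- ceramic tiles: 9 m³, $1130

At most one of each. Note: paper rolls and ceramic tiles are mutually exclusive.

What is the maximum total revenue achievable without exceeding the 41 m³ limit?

9838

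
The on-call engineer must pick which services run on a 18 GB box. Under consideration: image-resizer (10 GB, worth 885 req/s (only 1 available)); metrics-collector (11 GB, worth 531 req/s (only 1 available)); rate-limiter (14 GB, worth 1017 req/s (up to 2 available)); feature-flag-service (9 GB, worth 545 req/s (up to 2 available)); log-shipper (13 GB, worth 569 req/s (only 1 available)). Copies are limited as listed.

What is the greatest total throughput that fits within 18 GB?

By throughput per GB: image-resizer 88.50, rate-limiter 72.64, feature-flag-service 60.56, metrics-collector 48.27 lead.
Filling by ratio: image-resizer for 885, with 8 GB left unused.
The 10 GB tied up in image-resizer is better spent on 2×feature-flag-service — total rises to 1090 (18 GB).
No other feasible combination exceeds 1090.

1090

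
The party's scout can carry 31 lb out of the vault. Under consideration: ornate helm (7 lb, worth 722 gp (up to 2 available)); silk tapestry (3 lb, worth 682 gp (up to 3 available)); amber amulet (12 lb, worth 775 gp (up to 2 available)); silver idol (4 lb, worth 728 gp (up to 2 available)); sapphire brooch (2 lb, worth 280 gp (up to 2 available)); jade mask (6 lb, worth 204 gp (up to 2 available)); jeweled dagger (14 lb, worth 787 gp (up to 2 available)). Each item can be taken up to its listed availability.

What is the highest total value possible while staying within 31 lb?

Taking the top-ratio items first gives ornate helm + 3×silk tapestry + 2×silver idol + 2×sapphire brooch for 4784 (28 lb).
Replace 2×sapphire brooch with ornate helm: the trade gains 162 net, giving 4946 at 31 lb.
That's the maximum — no swap from here does better than 4946.

4946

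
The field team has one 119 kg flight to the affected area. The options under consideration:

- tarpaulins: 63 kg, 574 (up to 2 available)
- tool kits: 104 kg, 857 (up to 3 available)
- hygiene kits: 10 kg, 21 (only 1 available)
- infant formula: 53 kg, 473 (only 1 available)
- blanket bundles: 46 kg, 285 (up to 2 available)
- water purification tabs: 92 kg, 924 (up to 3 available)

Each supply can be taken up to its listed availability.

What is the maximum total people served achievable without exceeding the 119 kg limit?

1047

Density check — water purification tabs 10.04, tarpaulins 9.11, infant formula 8.92, tool kits 8.24 are the best per kg.
Greedy by ratio would take hygiene kits + water purification tabs: 102 kg used, total 945.
Dropping hygiene kits and water purification tabs frees 102 kg; slotting in tarpaulins + infant formula (116 kg) lifts the total to 1047 at 116 kg.
That's the maximum — no swap from here does better than 1047.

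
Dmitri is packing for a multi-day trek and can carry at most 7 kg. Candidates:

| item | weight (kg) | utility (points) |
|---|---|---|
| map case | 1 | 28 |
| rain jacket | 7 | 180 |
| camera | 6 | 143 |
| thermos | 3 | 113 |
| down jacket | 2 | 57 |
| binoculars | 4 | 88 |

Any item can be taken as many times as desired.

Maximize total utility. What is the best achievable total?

254

Density check — thermos 37.67, down jacket 28.50, map case 28.00, rain jacket 25.71 are the best per kg.
Taking map case + 2×thermos: 7 kg used, 254 in utility.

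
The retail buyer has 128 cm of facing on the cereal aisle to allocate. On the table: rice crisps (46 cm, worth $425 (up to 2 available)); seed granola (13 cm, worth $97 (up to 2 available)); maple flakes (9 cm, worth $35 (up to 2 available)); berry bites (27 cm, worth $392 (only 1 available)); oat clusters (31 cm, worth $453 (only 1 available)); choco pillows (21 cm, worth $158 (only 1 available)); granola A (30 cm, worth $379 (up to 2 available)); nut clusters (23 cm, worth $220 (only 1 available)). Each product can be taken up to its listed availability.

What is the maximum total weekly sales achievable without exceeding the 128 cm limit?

1638

Density check — oat clusters 14.61, berry bites 14.52, granola A 12.63, nut clusters 9.57 are the best per cm.
Maple flakes + berry bites + oat clusters + 2×granola A uses 127 of the 128 cm and totals 1638.
The spare 1 cm is too small for any remaining product, and no exchange beats 1638.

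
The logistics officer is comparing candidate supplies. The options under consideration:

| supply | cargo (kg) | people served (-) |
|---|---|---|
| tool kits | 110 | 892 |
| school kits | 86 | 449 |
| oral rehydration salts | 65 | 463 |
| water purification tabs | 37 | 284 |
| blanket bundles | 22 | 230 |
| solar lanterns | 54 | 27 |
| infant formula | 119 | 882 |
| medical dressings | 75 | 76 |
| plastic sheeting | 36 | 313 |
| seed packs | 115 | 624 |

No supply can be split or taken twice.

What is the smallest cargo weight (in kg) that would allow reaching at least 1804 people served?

Look for the lowest-cargo combination reaching 1804.
tool kits + oral rehydration salts + blanket bundles + plastic sheeting: 1898 people served at 233 kg.
No combination under 233 kg hits 1804.

233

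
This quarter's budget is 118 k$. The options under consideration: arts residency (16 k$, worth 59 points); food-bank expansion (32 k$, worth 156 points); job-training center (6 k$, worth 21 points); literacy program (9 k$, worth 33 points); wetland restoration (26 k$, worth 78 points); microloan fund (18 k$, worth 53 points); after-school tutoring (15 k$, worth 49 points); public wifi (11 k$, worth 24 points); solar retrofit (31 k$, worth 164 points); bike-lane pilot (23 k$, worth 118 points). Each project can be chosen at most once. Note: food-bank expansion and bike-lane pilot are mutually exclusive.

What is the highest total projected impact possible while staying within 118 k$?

502

Arts residency + food-bank expansion + job-training center + microloan fund + after-school tutoring + solar retrofit uses 118 of the 118 k$ and totals 502.
Next best is arts residency + job-training center + literacy program + microloan fund + after-school tutoring + solar retrofit + bike-lane pilot at 497 (118 k$) — short by 5.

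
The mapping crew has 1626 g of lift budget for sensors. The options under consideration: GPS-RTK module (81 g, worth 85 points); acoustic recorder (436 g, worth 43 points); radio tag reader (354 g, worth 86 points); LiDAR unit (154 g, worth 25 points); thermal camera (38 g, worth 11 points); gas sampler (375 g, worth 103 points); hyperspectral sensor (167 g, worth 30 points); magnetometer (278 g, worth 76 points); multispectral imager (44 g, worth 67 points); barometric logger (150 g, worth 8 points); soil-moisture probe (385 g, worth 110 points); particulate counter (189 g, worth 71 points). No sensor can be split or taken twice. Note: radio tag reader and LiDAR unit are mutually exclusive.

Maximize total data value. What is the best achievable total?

GPS-RTK module + thermal camera + gas sampler + hyperspectral sensor + magnetometer + multispectral imager + soil-moisture probe + particulate counter uses 1557 of the 1626 g and totals 553.
Runner-up GPS-RTK module + radio tag reader + gas sampler + hyperspectral sensor + multispectral imager + soil-moisture probe + particulate counter tops out at 552.

553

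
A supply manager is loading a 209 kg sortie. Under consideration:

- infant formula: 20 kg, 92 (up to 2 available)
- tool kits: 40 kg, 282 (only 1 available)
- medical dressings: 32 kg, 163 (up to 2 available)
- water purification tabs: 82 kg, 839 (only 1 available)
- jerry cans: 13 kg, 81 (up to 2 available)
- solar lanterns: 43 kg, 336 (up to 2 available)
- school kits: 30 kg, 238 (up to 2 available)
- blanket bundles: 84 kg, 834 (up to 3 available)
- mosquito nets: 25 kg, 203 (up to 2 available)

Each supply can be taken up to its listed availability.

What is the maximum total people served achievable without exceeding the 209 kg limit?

2009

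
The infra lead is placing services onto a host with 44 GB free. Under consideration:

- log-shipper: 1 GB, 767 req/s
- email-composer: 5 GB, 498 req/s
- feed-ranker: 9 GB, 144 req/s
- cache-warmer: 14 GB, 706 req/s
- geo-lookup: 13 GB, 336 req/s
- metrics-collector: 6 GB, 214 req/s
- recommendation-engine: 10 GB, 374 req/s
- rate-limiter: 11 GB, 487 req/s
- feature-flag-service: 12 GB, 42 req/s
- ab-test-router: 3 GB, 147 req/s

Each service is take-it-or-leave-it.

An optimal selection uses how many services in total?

The maximum throughput within 44 GB is 2979.
log-shipper + email-composer + cache-warmer + recommendation-engine + rate-limiter + ab-test-router hits 2979 at 44 GB.
Any selection reaching 2979 contains exactly 6 services.

6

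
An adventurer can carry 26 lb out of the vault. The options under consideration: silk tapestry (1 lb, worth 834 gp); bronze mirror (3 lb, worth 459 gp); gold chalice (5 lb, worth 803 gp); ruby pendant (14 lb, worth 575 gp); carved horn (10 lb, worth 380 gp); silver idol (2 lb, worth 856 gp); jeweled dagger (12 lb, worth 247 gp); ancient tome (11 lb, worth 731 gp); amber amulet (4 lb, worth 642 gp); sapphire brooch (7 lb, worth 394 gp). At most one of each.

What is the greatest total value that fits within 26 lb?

4325

Density check — silk tapestry 834.00, silver idol 428.00, gold chalice 160.60 are the best per lb.
Taking silk tapestry + bronze mirror + gold chalice + silver idol + ancient tome + amber amulet: 26 lb used, 4325 in value.
The closest alternative, silk tapestry + bronze mirror + gold chalice + silver idol + amber amulet + sapphire brooch, reaches only 3988.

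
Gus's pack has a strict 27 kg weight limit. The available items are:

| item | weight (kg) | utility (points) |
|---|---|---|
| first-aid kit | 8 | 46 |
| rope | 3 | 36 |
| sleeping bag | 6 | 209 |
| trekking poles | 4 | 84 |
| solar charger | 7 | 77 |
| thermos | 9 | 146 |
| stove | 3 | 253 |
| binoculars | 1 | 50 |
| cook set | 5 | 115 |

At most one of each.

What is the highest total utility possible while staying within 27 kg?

809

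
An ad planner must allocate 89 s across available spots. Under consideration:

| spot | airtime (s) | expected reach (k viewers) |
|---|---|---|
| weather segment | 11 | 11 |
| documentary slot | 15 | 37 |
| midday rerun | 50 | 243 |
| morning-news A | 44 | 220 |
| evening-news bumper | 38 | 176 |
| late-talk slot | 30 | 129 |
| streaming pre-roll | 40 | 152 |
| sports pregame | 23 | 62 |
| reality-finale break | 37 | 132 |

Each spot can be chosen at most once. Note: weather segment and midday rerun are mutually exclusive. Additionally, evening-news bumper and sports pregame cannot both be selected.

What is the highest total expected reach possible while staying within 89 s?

419

Filling by ratio: morning-news A + evening-news bumper for 396, with 7 s left unused.
Replace morning-news A with midday rerun: the trade gains 23 net, giving 419 at 88 s.
An exhaustive check of the 512 subsets confirms 419.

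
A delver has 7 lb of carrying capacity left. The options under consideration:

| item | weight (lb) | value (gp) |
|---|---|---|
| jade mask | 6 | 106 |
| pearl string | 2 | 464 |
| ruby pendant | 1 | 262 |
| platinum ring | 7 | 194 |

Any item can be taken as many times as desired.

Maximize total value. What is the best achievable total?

1834

The ratio ordering already packs tightly: 7×ruby pendant, 7 lb, 1834.
No other feasible combination exceeds 1834.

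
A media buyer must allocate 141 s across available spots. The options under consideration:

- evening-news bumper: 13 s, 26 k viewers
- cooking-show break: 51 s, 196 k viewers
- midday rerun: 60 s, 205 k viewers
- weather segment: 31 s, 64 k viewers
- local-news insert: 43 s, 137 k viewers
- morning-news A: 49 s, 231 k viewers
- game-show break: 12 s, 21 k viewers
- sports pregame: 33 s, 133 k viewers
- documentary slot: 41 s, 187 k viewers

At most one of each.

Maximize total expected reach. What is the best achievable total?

614

Greedy by ratio would take evening-news bumper + morning-news A + sports pregame + documentary slot: 136 s used, total 577.
The 46 s tied up in evening-news bumper and sports pregame is better spent on cooking-show break — total rises to 614 (141 s).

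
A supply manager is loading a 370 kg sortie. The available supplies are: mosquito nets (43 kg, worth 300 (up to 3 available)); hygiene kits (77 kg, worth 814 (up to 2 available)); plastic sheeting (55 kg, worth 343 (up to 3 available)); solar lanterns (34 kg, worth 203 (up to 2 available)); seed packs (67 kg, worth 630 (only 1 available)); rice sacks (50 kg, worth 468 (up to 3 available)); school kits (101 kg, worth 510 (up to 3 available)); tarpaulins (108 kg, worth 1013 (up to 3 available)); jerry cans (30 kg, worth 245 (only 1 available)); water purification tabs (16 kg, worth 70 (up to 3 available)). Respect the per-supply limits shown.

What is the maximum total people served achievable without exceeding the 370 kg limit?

3654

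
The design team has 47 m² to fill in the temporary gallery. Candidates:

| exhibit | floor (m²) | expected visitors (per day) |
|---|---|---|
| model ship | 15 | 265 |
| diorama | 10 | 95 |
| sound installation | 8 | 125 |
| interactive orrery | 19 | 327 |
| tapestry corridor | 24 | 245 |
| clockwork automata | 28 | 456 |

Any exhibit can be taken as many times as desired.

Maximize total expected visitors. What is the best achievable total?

Ranking by ratio (expected visitors/m²): model ship 17.67, interactive orrery 17.21, clockwork automata 16.29, sound installation 15.62.
Best packing: 3×model ship — 45 m², 795 total.
Every other selection either busts 47 m² or fails to beat 795.

795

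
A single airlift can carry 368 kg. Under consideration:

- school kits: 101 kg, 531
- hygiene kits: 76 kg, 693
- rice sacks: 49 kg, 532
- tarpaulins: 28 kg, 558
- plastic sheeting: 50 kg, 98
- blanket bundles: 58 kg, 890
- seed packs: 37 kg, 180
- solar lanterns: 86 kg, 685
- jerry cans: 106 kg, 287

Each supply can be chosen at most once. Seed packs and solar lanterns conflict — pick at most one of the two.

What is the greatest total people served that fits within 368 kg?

3456

Ranking by ratio (people served/kg): tarpaulins 19.93, blanket bundles 15.34, rice sacks 10.86, hygiene kits 9.12.
Hygiene kits + rice sacks + tarpaulins + plastic sheeting + blanket bundles + solar lanterns uses 347 of the 368 kg and totals 3456.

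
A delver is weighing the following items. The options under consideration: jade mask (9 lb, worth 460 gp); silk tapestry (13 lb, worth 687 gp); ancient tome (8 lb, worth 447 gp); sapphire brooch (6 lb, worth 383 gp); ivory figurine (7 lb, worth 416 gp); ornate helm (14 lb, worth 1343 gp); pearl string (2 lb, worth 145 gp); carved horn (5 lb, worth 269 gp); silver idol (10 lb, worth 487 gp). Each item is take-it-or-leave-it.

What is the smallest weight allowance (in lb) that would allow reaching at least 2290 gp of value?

Look for the lowest-weight combination reaching 2290.
Taking ancient tome + sapphire brooch + ornate helm + pearl string gives 2318 (≥ 2290) for 30 lb.
No combination under 30 lb hits 2290.

30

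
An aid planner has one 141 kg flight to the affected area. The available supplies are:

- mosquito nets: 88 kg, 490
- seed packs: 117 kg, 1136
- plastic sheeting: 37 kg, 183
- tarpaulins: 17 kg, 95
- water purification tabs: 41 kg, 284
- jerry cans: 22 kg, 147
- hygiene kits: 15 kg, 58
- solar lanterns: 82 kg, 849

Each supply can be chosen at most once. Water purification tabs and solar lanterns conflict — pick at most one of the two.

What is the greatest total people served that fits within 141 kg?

Taking seed packs + jerry cans: 139 kg used, 1283 in people served.

1283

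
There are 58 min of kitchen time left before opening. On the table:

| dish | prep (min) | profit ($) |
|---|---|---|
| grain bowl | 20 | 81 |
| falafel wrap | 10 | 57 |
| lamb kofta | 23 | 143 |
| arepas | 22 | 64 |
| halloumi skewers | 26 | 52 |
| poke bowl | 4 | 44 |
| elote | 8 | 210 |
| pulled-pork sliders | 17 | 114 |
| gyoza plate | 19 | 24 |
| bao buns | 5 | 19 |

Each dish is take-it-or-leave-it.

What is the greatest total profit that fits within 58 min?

530

Best packing: lamb kofta + poke bowl + elote + pulled-pork sliders + bao buns — 57 min, 530 total.
Next best is falafel wrap + lamb kofta + elote + pulled-pork sliders at 524 (58 min) — short by 6.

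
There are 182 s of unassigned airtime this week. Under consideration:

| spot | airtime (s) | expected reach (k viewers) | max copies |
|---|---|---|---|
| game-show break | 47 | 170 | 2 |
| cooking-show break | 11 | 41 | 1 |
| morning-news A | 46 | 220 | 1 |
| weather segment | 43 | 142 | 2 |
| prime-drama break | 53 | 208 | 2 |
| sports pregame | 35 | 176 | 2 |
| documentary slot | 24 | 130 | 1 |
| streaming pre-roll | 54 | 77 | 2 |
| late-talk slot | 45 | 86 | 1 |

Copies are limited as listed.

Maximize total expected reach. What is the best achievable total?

821

A density-first pass picks cooking-show break + morning-news A + 2×sports pregame + documentary slot — 743 at 151 s.
Replace documentary slot with prime-drama break: the trade gains 78 net, giving 821 at 180 s.
No other feasible combination exceeds 821.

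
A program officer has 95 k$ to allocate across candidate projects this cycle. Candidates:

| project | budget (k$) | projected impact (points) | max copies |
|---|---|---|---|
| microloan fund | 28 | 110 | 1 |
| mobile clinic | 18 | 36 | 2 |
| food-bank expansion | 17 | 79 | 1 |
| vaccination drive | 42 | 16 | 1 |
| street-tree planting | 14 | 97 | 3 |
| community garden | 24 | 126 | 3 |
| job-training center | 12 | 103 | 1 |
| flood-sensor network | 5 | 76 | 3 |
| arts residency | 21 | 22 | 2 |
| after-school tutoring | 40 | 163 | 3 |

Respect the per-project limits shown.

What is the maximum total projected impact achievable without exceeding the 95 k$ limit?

Best packing: 3×street-tree planting + community garden + job-training center + 3×flood-sensor network — 93 k$, 748 total.

748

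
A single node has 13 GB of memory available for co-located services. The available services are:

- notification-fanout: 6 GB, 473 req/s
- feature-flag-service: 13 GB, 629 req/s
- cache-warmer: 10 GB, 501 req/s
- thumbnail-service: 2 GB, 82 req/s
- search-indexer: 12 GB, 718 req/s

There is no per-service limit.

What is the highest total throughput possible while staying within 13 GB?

946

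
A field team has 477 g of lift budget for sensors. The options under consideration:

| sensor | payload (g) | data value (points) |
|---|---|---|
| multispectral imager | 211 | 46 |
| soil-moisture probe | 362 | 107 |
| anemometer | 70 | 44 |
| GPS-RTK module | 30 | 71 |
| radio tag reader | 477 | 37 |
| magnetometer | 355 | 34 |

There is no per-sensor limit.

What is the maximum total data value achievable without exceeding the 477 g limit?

15×GPS-RTK module uses 450 of the 477 g and totals 1065.
Nothing else within 477 g beats 1065.

1065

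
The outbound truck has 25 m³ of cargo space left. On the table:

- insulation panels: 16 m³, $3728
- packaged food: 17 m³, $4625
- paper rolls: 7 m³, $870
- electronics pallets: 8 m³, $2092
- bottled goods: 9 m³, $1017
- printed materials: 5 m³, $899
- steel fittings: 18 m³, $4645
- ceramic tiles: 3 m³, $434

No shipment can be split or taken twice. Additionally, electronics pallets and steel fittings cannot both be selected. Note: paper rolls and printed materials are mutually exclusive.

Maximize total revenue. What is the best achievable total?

6717

Best packing: packaged food + electronics pallets — 25 m³, 6717 total.
Next best is packaged food + printed materials + ceramic tiles at 5958 (25 m³) — short by 759.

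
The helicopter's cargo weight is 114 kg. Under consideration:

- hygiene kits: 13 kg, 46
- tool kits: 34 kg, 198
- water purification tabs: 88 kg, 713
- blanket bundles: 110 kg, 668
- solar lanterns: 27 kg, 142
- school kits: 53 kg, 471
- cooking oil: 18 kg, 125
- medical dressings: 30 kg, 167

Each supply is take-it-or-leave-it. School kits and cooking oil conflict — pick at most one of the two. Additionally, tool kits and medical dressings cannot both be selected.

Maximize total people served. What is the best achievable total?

838

Taking water purification tabs + cooking oil: 106 kg used, 838 in people served.
The closest alternative, tool kits + solar lanterns + school kits, reaches only 811.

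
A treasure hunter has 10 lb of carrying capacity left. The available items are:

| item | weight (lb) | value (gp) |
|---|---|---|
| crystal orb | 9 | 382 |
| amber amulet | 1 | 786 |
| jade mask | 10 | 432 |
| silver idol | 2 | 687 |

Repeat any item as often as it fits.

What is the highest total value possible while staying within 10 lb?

7860

10×amber amulet uses 10 of the 10 lb and totals 7860.
Nothing else within 10 lb beats 7860.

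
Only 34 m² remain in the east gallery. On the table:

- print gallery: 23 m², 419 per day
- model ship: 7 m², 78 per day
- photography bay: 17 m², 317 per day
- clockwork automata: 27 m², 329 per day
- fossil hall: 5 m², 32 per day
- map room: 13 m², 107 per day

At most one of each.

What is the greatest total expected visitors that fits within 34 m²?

Density check — photography bay 18.65, print gallery 18.22, clockwork automata 12.19, model ship 11.14 are the best per m².
The ratio heuristic lands on model ship + photography bay + fossil hall (427) but leaves 5 m² idle.
Replace photography bay and fossil hall with print gallery: the trade gains 70 net, giving 497 at 30 m².
No other feasible combination exceeds 497.

497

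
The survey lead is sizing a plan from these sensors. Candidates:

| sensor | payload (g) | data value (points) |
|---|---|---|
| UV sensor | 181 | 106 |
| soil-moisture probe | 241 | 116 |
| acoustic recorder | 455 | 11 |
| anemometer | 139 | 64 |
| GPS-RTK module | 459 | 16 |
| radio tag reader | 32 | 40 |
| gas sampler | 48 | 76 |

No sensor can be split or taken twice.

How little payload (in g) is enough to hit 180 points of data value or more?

219

Minimise g subject to total data value ≥ 180.
anemometer + radio tag reader + gas sampler reaches 180 using 219 g.
Below 219 g the best achievable stays under 180.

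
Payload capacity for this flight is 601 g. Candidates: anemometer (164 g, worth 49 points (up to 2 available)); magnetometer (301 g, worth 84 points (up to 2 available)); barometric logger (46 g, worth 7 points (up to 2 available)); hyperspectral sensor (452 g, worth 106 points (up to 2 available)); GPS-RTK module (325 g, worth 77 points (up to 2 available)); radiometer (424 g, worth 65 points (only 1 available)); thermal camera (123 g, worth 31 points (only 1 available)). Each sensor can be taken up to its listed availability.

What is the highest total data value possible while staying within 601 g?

164

Taking the top-ratio sensors first gives 2×anemometer + 2×barometric logger + thermal camera for 143 (543 g).
Replace anemometer and 2×barometric logger with magnetometer: the trade gains 21 net, giving 164 at 588 g.
That's the maximum — no swap from here does better than 164.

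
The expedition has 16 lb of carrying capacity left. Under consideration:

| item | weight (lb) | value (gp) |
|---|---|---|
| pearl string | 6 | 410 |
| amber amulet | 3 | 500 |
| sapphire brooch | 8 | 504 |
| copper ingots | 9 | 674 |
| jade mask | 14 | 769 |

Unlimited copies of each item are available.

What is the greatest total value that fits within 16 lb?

2500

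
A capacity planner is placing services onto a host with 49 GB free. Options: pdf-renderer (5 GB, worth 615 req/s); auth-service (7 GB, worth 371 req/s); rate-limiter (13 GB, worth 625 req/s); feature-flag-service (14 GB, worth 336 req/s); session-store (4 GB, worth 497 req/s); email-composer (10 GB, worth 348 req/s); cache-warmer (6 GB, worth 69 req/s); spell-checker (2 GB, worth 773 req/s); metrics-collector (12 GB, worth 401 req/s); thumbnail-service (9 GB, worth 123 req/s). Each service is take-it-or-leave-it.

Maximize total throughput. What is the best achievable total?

3351

Ranking by ratio (throughput/GB): spell-checker 386.50, session-store 124.25, pdf-renderer 123.00.
Filling by ratio: pdf-renderer + auth-service + rate-limiter + session-store + email-composer + cache-warmer + spell-checker for 3298, with 2 GB left unused.
Replace email-composer with metrics-collector: the trade gains 53 net, giving 3351 at 49 GB.
No other feasible combination exceeds 3351.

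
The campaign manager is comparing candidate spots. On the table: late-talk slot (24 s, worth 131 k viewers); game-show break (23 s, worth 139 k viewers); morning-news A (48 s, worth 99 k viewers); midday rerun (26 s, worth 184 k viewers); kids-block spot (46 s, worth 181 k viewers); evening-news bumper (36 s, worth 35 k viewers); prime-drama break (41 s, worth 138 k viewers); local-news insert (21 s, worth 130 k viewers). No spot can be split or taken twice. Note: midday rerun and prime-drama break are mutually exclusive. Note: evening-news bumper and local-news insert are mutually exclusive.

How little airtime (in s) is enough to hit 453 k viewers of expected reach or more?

70

Minimise s subject to total expected reach ≥ 453.
Taking game-show break + midday rerun + local-news insert gives 453 (≥ 453) for 70 s.
No combination under 70 s hits 453.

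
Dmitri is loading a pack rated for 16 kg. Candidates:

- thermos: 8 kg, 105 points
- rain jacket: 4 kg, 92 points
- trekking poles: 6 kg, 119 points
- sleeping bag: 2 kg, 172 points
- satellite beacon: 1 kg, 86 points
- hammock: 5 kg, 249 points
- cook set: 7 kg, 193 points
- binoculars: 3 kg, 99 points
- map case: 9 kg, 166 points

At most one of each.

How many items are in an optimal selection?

4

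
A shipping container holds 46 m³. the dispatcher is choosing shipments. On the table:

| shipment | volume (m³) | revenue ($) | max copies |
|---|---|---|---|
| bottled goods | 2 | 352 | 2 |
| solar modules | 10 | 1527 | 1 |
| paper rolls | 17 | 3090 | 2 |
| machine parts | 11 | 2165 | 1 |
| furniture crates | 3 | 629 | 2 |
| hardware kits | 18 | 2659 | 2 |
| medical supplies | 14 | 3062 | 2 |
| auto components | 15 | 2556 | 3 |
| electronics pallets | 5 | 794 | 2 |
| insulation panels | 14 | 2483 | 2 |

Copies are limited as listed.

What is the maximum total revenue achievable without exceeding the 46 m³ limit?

9622

Filling by ratio: machine parts + 2×furniture crates + 2×medical supplies for 9547, with 1 m³ left unused.
Dropping furniture crates frees 3 m³; slotting in 2×bottled goods (4 m³) lifts the total to 9622 at 46 m³.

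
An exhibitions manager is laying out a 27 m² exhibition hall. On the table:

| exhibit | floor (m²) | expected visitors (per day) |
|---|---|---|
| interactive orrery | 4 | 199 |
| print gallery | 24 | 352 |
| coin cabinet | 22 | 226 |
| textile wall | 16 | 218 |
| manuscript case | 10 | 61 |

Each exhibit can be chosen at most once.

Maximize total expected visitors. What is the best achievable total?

425

Greedy by ratio would take interactive orrery + textile wall: 20 m² used, total 417.
Dropping textile wall frees 16 m²; slotting in coin cabinet (22 m²) lifts the total to 425 at 26 m².
Next best is interactive orrery + textile wall at 417 (20 m²) — short by 8.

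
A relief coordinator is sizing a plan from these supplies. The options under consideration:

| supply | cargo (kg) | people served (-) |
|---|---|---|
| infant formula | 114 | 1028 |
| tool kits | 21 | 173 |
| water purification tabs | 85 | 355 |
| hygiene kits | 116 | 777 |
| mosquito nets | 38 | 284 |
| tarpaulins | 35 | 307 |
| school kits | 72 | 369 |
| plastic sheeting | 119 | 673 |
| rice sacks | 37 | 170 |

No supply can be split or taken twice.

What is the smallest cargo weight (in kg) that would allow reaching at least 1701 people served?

Look for the lowest-cargo combination reaching 1701.
infant formula + tool kits + mosquito nets + tarpaulins reaches 1792 using 208 kg.
No combination under 208 kg hits 1701.

208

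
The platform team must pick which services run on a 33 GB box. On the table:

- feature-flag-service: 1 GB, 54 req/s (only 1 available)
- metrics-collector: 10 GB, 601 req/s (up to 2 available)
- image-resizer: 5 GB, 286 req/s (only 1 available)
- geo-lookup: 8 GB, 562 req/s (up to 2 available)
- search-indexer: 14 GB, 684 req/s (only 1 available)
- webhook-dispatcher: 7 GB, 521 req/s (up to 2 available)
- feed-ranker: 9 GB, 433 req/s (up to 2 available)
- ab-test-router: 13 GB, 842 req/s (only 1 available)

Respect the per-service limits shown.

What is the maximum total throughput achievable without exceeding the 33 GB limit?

A density-first pass picks feature-flag-service + 2×geo-lookup + 2×webhook-dispatcher — 2220 at 31 GB.
The 8 GB tied up in geo-lookup is better spent on metrics-collector — total rises to 2259 (33 GB).
No other feasible combination exceeds 2259.

2259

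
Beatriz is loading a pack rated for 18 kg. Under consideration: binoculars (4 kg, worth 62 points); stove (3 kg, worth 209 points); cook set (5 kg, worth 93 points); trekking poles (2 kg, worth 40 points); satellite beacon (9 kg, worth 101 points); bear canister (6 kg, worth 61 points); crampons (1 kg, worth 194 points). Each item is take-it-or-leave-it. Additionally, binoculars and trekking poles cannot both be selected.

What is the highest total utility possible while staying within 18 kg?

597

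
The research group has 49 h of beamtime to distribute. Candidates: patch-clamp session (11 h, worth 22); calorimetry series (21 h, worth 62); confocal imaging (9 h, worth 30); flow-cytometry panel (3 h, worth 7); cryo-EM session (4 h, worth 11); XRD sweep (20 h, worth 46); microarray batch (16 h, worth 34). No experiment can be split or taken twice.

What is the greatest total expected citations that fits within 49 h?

Density check — confocal imaging 3.33, calorimetry series 2.95, cryo-EM session 2.75, flow-cytometry panel 2.33 are the best per h.
Filling by ratio: patch-clamp session + calorimetry series + confocal imaging + flow-cytometry panel + cryo-EM session for 132, with 1 h left unused.
The 15 h tied up in patch-clamp session and cryo-EM session is better spent on microarray batch — total rises to 133 (49 h).

133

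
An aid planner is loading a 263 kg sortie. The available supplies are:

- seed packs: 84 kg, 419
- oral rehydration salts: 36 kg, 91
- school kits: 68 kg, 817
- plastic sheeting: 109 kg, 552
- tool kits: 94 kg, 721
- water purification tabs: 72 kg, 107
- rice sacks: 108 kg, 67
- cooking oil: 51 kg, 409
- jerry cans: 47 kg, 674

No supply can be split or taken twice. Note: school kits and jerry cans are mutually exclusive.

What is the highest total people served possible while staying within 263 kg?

2038

Oral rehydration salts + school kits + tool kits + cooking oil uses 249 of the 263 kg and totals 2038.
The spare 14 kg is too small for any remaining supply, and no feasible exchange beats 2038.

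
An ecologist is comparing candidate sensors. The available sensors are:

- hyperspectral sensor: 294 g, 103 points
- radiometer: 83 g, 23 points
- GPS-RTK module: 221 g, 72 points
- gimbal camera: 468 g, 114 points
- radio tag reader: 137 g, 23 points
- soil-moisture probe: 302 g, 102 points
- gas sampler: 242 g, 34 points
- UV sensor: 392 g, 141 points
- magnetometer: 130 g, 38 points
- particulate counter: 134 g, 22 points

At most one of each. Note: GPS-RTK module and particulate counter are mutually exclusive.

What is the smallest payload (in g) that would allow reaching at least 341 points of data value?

988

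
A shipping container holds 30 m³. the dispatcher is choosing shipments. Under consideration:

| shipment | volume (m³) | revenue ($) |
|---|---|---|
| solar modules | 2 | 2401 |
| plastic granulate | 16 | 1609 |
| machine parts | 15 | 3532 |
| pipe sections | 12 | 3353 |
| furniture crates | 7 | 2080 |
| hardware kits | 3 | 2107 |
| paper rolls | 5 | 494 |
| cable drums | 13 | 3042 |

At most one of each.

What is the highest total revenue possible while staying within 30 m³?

Ranking by ratio (revenue/m³): solar modules 1200.50, hardware kits 702.33, furniture crates 297.14.
The ratio heuristic lands on solar modules + pipe sections + furniture crates + hardware kits + paper rolls (10435) but leaves 1 m³ idle.
Replace furniture crates and paper rolls with cable drums: the trade gains 468 net, giving 10903 at 30 m³.
That's the maximum — no swap from here does better than 10903.

10903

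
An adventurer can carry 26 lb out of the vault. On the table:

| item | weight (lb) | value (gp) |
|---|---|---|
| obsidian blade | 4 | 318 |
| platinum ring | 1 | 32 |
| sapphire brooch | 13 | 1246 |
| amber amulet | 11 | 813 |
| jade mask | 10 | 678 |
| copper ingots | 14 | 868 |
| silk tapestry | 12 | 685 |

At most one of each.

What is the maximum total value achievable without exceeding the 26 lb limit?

2091

Filling by ratio: obsidian blade + platinum ring + sapphire brooch for 1596, with 8 lb left unused.
Dropping obsidian blade frees 4 lb; slotting in amber amulet (11 lb) lifts the total to 2091 at 25 lb.
Runner-up sapphire brooch + amber amulet tops out at 2059.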